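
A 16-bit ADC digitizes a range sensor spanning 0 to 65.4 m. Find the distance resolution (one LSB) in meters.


res = range / 2^n = 65.4/2^16 = 65.4/65536 = 9.9792e-04

9.9792e-04 m


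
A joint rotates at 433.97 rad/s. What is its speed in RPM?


RPM = 433.97 * 60/(2*pi) = 4144.1082

4144.1082 RPM


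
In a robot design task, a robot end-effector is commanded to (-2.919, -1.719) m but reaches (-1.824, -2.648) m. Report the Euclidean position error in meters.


dx = -1.824 - (-2.919) = 1.0950, dy = -2.648 - (-1.719) = -0.9290
err = sqrt(1.199025 + 0.863041) = 1.4360

1.4360 m


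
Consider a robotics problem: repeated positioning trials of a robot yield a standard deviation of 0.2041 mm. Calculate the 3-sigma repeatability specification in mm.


repeatability = 3*sigma = 3*0.2041 = 0.6123

0.6123 mm


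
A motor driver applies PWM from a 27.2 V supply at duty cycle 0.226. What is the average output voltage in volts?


V_avg = V_supply * D = 27.2*0.226 = 6.1472

6.1472 V


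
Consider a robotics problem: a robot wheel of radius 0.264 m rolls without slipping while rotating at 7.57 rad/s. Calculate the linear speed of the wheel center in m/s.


v = omega * r = 7.57 * 0.264 = 1.9985

1.9985 m/s


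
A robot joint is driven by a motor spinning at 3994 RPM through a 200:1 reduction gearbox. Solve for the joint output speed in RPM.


omega_joint = omega_motor / N = 3994 / 200 = 19.9700

19.9700 RPM


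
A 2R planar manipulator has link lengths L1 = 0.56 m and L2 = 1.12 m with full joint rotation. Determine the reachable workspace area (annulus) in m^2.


r_max = L1 + L2 = 1.6800, r_min = |L1 - L2| = 0.5600
A = pi*(r_max^2 - r_min^2) = pi*(2.8224 - 0.3136) = 7.8816

7.8816 m^2


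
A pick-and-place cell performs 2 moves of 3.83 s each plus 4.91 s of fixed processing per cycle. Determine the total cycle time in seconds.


T = 2*3.83 + 4.91 = 12.5700

12.5700 s


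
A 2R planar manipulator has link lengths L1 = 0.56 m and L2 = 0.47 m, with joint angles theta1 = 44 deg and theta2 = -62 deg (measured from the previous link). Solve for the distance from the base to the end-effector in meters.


x = L1*cos(th1) + L2*cos(th1+th2) = 0.849827
y = L1*sin(th1) + L2*sin(th1+th2) = 0.243771
d = sqrt(x^2 + y^2) = sqrt(0.722206 + 0.059424) = 0.8841

0.8841 m


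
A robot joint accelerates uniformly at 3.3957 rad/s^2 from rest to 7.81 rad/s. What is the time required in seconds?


t = delta_omega / alpha = 7.81 / 3.3957 = 2.3000

2.3000 s


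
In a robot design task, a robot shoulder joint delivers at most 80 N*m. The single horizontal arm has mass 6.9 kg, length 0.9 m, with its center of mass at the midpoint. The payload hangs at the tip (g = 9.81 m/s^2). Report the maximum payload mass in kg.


tau_arm = m_arm*g*(L/2) = 6.9*9.81*0.9/2 = 30.4601 N*m
tau_payload = tau_max - tau_arm = 80 - 30.4601 = 49.5399
m_payload = tau_payload / (g*L) = 49.5399 / (9.81*0.9) = 5.6110

5.6110 kg


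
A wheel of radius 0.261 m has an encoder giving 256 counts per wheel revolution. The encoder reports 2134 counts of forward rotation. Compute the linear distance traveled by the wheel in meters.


revs = 2134/256 = 8.335938
d = revs * 2*pi*r = 8.335938 * 2*pi*0.261 = 13.6702

13.6702 m


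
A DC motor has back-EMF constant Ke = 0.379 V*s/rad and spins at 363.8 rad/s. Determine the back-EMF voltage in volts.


V_emf = Ke * omega = 0.379*363.8 = 137.8802

137.8802 V


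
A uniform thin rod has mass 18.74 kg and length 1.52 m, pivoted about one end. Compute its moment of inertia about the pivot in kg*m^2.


I = (1/3)*m*L^2 = (1/3)*18.74*1.52^2 = 14.4323

14.4323 kg*m^2


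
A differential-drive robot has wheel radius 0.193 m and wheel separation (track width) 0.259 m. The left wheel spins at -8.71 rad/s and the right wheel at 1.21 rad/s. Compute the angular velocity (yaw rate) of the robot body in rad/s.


omega = r*(wR - wL)/L = 0.193*(1.21 - (-8.71))/0.259 = 7.3921

7.3921 rad/s


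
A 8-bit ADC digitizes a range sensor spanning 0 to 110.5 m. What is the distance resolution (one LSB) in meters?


res = range / 2^n = 110.5/2^8 = 110.5/256 = 0.4316

0.4316 m


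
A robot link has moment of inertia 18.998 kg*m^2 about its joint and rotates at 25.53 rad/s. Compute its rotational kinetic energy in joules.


KE = (1/2)*I*omega^2 = 0.5*18.998*25.53^2 = 6191.2668

6191.2668 J


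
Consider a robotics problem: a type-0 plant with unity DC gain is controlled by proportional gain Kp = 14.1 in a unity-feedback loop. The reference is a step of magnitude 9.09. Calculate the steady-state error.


e_ss = R/(1 + Kp) = 9.09/(1 + 14.1) = 9.09/15.1000 = 0.6020

0.6020


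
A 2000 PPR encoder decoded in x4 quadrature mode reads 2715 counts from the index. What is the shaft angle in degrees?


angle = counts * 360 / (PPR*4) = 2715 * 360 / 8000 = 122.1750

122.1750 degrees


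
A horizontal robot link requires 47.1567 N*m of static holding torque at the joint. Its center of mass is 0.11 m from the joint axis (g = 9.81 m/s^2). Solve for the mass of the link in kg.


m = tau / (g*L) = 47.1567 / (9.81 * 0.11) = 43.7000

43.7000 kg


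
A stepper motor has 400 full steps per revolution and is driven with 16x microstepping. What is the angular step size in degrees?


step = 360/(400*16) = 360/6400 = 0.0563

0.0563 degrees


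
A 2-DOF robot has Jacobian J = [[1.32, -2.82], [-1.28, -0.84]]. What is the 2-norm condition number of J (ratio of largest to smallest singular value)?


JJ^T eigenvalues: trace(JJ^T) = 12.0388, det(JJ^T) = det(J)^2 = 22.26329856
s_max^2 = (12.0388 + sqrt(55.87951120))/2 = 9.75702997
s_min^2 = (12.0388 - sqrt(55.87951120))/2 = 2.28177003
kappa = s_max/s_min = sqrt(9.75702997/2.28177003) = 2.0679

2.0679


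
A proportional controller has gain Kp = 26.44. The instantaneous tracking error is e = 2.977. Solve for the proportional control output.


u_P = Kp * e = 26.44 * 2.977 = 78.7119

78.7119


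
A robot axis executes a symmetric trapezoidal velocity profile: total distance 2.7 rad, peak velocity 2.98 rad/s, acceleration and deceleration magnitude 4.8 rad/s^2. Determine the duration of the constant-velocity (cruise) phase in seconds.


t_acc = v/a = 0.620833 s, d_acc = v^2/(2a) = 0.925042 rad each
d_cruise = 2.7 - 2*0.925042 = 0.849916 rad
t_cruise = d_cruise/v = 0.849916/2.98 = 0.2852

0.2852 s


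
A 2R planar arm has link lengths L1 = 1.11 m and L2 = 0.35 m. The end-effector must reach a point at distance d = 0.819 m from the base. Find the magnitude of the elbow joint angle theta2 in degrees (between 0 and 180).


cos(th2) = (d^2 - L1^2 - L2^2)/(2*L1*L2) = (0.819^2 - 1.11^2 - 0.35^2)/(2*1.11*0.35) = -0.88010167
th2 = acos(-0.88010167) = 151.6546 deg

151.6546 degrees


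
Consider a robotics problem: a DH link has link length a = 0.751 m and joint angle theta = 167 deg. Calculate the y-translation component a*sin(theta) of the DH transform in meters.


a*sin(theta) = 0.751*sin(167 deg) = 0.1689

0.1689 m


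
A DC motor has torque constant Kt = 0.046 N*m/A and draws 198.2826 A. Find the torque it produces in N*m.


tau = Kt * I = 0.046*198.2826 = 9.1210

9.1210 N*m


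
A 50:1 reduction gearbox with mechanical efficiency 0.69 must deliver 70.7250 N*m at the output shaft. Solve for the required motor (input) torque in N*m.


tau_in = tau_out / (N * eta) = 70.7250 / (50 * 0.69) = 2.0500

2.0500 N*m


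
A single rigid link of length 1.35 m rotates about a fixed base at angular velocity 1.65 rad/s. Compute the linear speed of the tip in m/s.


v = L*omega = 1.35 * 1.65 = 2.2275

2.2275 m/s


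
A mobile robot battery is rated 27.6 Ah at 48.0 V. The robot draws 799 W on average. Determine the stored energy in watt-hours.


E = capacity * V = 27.6*48.0 = 1324.8000

1324.8000 Wh


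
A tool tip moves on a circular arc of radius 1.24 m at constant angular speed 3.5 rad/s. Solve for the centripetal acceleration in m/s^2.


a_c = omega^2 * r = 3.5^2 * 1.24 = 15.1900

15.1900 m/s^2


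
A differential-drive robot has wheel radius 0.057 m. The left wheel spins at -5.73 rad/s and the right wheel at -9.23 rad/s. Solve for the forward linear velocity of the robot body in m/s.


v = r*(wR + wL)/2 = 0.057*(-9.23 + -5.73)/2 = -0.4264

-0.4264 m/s


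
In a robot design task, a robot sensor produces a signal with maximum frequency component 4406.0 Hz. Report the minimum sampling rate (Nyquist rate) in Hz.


f_s,min = 2*f_max = 2*4406.0 = 8812.0000

8812.0000 Hz


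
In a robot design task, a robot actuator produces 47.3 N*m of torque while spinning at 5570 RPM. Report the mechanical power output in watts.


omega = 5570 * 2*pi/60 = 583.289036 rad/s
P = tau * omega = 47.3 * 583.289036 = 27589.5714

27589.5714 W


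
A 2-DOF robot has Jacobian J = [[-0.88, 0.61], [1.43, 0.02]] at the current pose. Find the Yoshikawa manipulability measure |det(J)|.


det(J) = -0.88*0.02 - (0.61)*(1.43) = -0.8899
|det(J)| = 0.8899

0.8899


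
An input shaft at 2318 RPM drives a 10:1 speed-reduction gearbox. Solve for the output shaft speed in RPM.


omega_out = omega_in / N = 2318 / 10 = 231.8000

231.8000 RPM


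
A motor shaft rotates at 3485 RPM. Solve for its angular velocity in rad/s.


omega = 3485 * 2*pi/60 = 364.9483

364.9483 rad/s


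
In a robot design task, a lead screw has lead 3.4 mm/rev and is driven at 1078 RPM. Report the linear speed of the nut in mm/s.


v = lead * (RPM/60) = 3.4*1078/60 = 61.0867

61.0867 mm/s


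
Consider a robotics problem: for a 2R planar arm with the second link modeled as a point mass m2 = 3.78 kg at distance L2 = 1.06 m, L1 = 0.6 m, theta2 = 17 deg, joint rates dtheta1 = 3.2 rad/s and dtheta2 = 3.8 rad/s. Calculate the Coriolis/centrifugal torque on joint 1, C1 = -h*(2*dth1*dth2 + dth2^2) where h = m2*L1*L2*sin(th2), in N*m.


h = m2*L1*L2*sin(th2) = 3.78*0.6*1.06*sin(17 deg) = 0.702885
C1 = -h*(2*3.2*3.8 + 3.8^2) = -0.702885*38.7600 = -27.2438

-27.2438 N*m


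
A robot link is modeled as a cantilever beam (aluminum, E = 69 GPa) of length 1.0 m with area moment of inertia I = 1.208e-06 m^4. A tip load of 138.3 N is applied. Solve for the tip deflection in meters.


delta = F*L^3/(3*E*I) = 138.3*1.0^3/(3*6.900e+10*1.208e-06)
      = 138.3/250056 = 5.5308e-04

5.5308e-04 m


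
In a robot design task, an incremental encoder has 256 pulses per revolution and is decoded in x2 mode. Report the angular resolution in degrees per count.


resolution = 360 / (PPR * 2) = 360 / 512 = 0.7031

0.7031 degrees


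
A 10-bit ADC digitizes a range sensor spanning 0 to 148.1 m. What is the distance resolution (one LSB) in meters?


res = range / 2^n = 148.1/2^10 = 148.1/1024 = 0.1446

0.1446 m


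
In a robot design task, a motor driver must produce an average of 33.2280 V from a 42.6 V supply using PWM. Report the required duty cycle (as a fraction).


D = V_avg/V_supply = 33.2280/42.6 = 0.7800

0.7800


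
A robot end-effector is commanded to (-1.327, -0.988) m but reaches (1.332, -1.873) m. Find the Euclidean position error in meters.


dx = 1.332 - (-1.327) = 2.6590, dy = -1.873 - (-0.988) = -0.8850
err = sqrt(7.070281 + 0.783225) = 2.8024

2.8024 m


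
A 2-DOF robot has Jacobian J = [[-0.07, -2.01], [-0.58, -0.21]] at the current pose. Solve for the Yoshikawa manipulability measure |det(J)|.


det(J) = -0.07*-0.21 - (-2.01)*(-0.58) = -1.1511
|det(J)| = 1.1511

1.1511


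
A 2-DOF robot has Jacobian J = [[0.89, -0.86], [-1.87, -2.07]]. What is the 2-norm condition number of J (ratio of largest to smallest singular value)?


JJ^T eigenvalues: trace(JJ^T) = 9.3135, det(JJ^T) = det(J)^2 = 11.90595025
s_max^2 = (9.3135 + sqrt(39.11748125))/2 = 7.78394848
s_min^2 = (9.3135 - sqrt(39.11748125))/2 = 1.52955152
kappa = s_max/s_min = sqrt(7.78394848/1.52955152) = 2.2559

2.2559


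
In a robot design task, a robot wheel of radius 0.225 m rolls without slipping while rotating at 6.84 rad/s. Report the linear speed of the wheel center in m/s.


v = omega * r = 6.84 * 0.225 = 1.5390

1.5390 m/s


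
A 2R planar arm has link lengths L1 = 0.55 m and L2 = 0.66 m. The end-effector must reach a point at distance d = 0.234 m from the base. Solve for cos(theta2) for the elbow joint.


cos(th2) = (d^2 - L1^2 - L2^2)/(2*L1*L2) = (0.234^2 - 0.55^2 - 0.66^2)/(2*0.55*0.66) = -0.9412

-0.9412


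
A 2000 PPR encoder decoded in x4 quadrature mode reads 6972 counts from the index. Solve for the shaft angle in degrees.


angle = counts * 360 / (PPR*4) = 6972 * 360 / 8000 = 313.7400

313.7400 degrees


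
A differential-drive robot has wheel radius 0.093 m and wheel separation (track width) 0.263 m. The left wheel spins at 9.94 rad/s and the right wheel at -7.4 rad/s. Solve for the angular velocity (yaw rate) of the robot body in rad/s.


omega = r*(wR - wL)/L = 0.093*(-7.4 - (9.94))/0.263 = -6.1316

-6.1316 rad/s


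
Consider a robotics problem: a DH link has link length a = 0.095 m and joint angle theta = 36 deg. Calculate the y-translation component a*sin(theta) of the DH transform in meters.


a*sin(theta) = 0.095*sin(36 deg) = 0.0558

0.0558 m


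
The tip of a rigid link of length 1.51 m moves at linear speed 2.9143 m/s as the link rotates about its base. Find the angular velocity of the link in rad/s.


omega = v / L = 2.9143 / 1.51 = 1.9300

1.9300 rad/s


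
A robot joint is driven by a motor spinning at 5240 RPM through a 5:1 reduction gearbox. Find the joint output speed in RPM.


omega_joint = omega_motor / N = 5240 / 5 = 1048.0000

1048.0000 RPM


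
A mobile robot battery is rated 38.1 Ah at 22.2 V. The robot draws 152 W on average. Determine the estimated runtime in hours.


E = 38.1*22.2 = 845.8200 Wh
t = E/P = 845.8200/152 = 5.5646

5.5646 hours


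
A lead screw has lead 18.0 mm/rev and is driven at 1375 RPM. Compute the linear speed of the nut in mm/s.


v = lead * (RPM/60) = 18.0*1375/60 = 412.5000

412.5000 mm/s


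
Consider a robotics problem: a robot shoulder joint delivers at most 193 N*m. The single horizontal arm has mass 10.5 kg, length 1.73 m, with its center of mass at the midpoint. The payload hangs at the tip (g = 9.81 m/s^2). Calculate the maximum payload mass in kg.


tau_arm = m_arm*g*(L/2) = 10.5*9.81*1.73/2 = 89.0993 N*m
tau_payload = tau_max - tau_arm = 193 - 89.0993 = 103.9007
m_payload = tau_payload / (g*L) = 103.9007 / (9.81*1.73) = 6.1221

6.1221 kg


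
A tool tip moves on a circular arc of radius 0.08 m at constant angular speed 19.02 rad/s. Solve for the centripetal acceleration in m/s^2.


a_c = omega^2 * r = 19.02^2 * 0.08 = 28.9408

28.9408 m/s^2


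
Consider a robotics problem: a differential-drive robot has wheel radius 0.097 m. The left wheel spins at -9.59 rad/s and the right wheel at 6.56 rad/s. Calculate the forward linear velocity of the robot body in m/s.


v = r*(wR + wL)/2 = 0.097*(6.56 + -9.59)/2 = -0.1470

-0.1470 m/s


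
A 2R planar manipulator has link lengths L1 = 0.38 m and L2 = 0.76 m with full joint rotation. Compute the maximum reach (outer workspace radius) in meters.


r_max = L1 + L2 = 0.38 + 0.76 = 1.1400

1.1400 m


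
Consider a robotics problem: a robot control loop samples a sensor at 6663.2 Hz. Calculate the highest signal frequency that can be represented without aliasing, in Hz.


f_max = f_s/2 = 6663.2/2 = 3331.6000

3331.6000 Hz


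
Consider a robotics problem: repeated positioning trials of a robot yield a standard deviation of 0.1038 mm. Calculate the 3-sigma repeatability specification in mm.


repeatability = 3*sigma = 3*0.1038 = 0.3114

0.3114 mm


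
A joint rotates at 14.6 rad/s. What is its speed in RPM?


RPM = 14.6 * 60/(2*pi) = 139.4197

139.4197 RPM


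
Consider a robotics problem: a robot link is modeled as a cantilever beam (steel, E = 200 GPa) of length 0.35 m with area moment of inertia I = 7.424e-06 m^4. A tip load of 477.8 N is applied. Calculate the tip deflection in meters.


delta = F*L^3/(3*E*I) = 477.8*0.35^3/(3*2.000e+11*7.424e-06)
      = 20.485675/4454400 = 4.5990e-06

4.5990e-06 m


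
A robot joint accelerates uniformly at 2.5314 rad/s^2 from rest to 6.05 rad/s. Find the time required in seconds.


t = delta_omega / alpha = 6.05 / 2.5314 = 2.3900

2.3900 s


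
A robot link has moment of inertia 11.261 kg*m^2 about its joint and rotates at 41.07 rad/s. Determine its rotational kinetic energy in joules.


KE = (1/2)*I*omega^2 = 0.5*11.261*41.07^2 = 9497.2172

9497.2172 J


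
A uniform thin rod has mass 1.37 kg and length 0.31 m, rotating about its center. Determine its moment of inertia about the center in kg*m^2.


I = (1/12)*m*L^2 = (1/12)*1.37*0.31^2 = 0.0110

0.0110 kg*m^2


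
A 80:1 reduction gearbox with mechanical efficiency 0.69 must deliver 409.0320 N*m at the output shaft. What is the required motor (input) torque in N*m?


tau_in = tau_out / (N * eta) = 409.0320 / (80 * 0.69) = 7.4100

7.4100 N*m


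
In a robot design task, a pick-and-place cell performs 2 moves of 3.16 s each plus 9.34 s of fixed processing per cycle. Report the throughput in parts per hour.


T_cycle = 2*3.16 + 9.34 = 15.6600 s
rate = 3600/T = 229.8851

229.8851 parts/hour


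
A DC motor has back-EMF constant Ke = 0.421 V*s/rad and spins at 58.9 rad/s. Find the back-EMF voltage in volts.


V_emf = Ke * omega = 0.421*58.9 = 24.7969

24.7969 V


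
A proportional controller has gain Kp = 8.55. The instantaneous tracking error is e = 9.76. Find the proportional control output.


u_P = Kp * e = 8.55 * 9.76 = 83.4480

83.4480


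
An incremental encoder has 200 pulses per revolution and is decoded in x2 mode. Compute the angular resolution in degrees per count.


resolution = 360 / (PPR * 2) = 360 / 400 = 0.9000

0.9000 degrees


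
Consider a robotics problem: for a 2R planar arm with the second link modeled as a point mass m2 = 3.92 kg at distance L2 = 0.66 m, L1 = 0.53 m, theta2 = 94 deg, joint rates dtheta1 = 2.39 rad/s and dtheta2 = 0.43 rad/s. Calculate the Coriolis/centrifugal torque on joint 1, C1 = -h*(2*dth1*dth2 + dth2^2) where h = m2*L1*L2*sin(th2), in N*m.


h = m2*L1*L2*sin(th2) = 3.92*0.53*0.66*sin(94 deg) = 1.367876
C1 = -h*(2*2.39*0.43 + 0.43^2) = -1.367876*2.2403 = -3.0645

-3.0645 N*m


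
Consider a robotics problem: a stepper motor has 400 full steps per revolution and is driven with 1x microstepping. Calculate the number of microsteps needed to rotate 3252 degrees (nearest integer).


step_size = 360/(400*1) = 360/400 = 0.900000 deg
n = 3252/(360/400) = 3252*400/360 = 3613.3333 -> 3613

3613 steps


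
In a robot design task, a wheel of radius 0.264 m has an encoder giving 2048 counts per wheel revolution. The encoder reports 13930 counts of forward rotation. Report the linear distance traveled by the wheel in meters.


revs = 13930/2048 = 6.801758
d = revs * 2*pi*r = 6.801758 * 2*pi*0.264 = 11.2825

11.2825 m


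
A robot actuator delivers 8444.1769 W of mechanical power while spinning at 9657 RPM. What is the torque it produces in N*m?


omega = 9657 * 2*pi/60 = 1011.278675 rad/s
tau = P / omega = 8444.1769 / 1011.278675 = 8.3500

8.3500 N*m


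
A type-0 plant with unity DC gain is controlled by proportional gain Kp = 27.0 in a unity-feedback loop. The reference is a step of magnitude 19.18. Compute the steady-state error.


e_ss = R/(1 + Kp) = 19.18/(1 + 27.0) = 19.18/28.0000 = 0.6850

0.6850


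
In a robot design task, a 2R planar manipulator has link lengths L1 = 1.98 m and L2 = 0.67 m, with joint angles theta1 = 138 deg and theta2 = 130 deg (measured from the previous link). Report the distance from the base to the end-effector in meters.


x = L1*cos(th1) + L2*cos(th1+th2) = -1.494809
y = L1*sin(th1) + L2*sin(th1+th2) = 0.655287
d = sqrt(x^2 + y^2) = sqrt(2.234454 + 0.429401) = 1.6321

1.6321 m


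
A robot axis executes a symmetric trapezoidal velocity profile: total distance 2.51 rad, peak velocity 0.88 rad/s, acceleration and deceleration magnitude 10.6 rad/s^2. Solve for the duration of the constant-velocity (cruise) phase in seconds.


t_acc = v/a = 0.083019 s, d_acc = v^2/(2a) = 0.036528 rad each
d_cruise = 2.51 - 2*0.036528 = 2.436944 rad
t_cruise = d_cruise/v = 2.436944/0.88 = 2.7693

2.7693 s


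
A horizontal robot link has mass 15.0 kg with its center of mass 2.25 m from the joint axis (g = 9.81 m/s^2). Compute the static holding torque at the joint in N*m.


tau = m*g*L = 15.0 * 9.81 * 2.25 = 331.0875

331.0875 N*m


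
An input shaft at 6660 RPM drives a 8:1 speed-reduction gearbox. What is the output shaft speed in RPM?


omega_out = omega_in / N = 6660 / 8 = 832.5000

832.5000 RPM


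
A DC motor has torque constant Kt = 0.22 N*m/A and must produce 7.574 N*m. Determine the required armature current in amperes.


I = tau / Kt = 7.574/0.22 = 34.4273

34.4273 A


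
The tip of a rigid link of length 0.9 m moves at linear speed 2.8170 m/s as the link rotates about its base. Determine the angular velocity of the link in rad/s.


omega = v / L = 2.8170 / 0.9 = 3.1300

3.1300 rad/s


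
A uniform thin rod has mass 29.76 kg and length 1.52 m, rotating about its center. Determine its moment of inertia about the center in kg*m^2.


I = (1/12)*m*L^2 = (1/12)*29.76*1.52^2 = 5.7298

5.7298 kg*m^2


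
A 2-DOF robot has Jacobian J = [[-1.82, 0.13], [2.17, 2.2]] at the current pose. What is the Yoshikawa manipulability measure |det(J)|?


det(J) = -1.82*2.2 - (0.13)*(2.17) = -4.2861
|det(J)| = 4.2861

4.2861


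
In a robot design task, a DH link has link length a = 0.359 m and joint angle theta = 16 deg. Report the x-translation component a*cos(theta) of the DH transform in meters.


a*cos(theta) = 0.359*cos(16 deg) = 0.3451

0.3451 m


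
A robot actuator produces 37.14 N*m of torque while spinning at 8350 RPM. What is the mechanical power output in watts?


omega = 8350 * 2*pi/60 = 874.409955 rad/s
P = tau * omega = 37.14 * 874.409955 = 32475.5857

32475.5857 W


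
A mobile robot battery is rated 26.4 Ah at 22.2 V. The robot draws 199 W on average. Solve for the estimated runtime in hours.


E = 26.4*22.2 = 586.0800 Wh
t = E/P = 586.0800/199 = 2.9451

2.9451 hours


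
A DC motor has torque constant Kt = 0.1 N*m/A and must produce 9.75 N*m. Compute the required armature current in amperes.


I = tau / Kt = 9.75/0.1 = 97.5000

97.5000 A


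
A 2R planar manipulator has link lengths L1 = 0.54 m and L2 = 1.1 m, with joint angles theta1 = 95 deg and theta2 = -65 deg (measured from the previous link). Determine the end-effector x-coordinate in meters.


x = L1*cos(th1) + L2*cos(th1+th2) = 0.54*cos(95 deg) + 1.1*cos(30 deg) = 0.9056

0.9056 m


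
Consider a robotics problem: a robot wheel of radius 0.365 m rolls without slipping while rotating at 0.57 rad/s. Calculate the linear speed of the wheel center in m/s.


v = omega * r = 0.57 * 0.365 = 0.2080

0.2080 m/s


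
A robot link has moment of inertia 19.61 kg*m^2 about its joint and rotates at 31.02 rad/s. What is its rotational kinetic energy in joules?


KE = (1/2)*I*omega^2 = 0.5*19.61*31.02^2 = 9434.7671

9434.7671 J


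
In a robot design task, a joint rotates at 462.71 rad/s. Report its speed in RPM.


RPM = 462.71 * 60/(2*pi) = 4418.5550

4418.5550 RPM


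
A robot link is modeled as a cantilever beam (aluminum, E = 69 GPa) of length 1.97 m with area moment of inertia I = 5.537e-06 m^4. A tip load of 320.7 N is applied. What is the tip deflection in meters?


delta = F*L^3/(3*E*I) = 320.7*1.97^3/(3*6.900e+10*5.537e-06)
      = 2451.8711211/1146159 = 0.0021

0.0021 m


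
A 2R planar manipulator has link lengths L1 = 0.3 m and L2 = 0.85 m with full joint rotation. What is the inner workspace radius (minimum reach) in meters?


r_min = |L1 - L2| = |0.3 - 0.85| = 0.5500

0.5500 m


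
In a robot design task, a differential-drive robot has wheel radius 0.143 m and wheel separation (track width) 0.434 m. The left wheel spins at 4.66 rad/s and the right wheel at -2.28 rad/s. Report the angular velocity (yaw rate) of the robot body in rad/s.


omega = r*(wR - wL)/L = 0.143*(-2.28 - (4.66))/0.434 = -2.2867

-2.2867 rad/s


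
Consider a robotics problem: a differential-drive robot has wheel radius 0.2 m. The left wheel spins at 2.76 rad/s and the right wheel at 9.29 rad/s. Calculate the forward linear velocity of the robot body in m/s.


v = r*(wR + wL)/2 = 0.2*(9.29 + 2.76)/2 = 1.2050

1.2050 m/s


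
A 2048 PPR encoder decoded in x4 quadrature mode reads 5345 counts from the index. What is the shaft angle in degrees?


angle = counts * 360 / (PPR*4) = 5345 * 360 / 8192 = 234.8877

234.8877 degrees


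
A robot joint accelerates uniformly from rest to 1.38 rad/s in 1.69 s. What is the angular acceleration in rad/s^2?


alpha = delta_omega / t = 1.38 / 1.69 = 0.8166

0.8166 rad/s^2


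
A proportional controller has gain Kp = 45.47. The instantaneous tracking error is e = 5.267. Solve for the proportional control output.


u_P = Kp * e = 45.47 * 5.267 = 239.4905

239.4905


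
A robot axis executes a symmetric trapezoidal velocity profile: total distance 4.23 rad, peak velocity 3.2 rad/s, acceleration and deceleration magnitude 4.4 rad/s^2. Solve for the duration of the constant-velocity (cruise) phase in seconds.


t_acc = v/a = 0.727273 s, d_acc = v^2/(2a) = 1.163636 rad each
d_cruise = 4.23 - 2*1.163636 = 1.902728 rad
t_cruise = d_cruise/v = 1.902728/3.2 = 0.5946

0.5946 s


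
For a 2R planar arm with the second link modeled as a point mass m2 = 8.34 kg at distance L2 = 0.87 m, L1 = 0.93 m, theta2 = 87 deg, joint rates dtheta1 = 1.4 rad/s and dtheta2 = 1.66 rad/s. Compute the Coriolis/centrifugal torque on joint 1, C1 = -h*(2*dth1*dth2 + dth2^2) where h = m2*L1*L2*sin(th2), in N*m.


h = m2*L1*L2*sin(th2) = 8.34*0.93*0.87*sin(87 deg) = 6.738646
C1 = -h*(2*1.4*1.66 + 1.66^2) = -6.738646*7.4036 = -49.8902

-49.8902 N*m


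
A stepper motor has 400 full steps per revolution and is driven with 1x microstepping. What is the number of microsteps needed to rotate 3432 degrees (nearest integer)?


step_size = 360/(400*1) = 360/400 = 0.900000 deg
n = 3432/(360/400) = 3432*400/360 = 3813.3333 -> 3813

3813 steps


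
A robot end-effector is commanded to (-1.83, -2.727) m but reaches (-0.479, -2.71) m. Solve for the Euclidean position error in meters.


dx = -0.479 - (-1.83) = 1.3510, dy = -2.71 - (-2.727) = 0.0170
err = sqrt(1.825201 + 0.000289) = 1.3511

1.3511 m


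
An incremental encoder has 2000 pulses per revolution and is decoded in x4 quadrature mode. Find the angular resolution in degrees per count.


resolution = 360 / (PPR * 4) = 360 / 8000 = 0.0450

0.0450 degrees


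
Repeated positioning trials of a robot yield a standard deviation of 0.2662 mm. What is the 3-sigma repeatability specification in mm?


repeatability = 3*sigma = 3*0.2662 = 0.7986

0.7986 mm


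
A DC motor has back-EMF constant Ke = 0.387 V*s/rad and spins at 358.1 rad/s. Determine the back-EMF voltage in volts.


V_emf = Ke * omega = 0.387*358.1 = 138.5847

138.5847 V


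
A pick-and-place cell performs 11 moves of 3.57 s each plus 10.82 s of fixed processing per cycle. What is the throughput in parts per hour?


T_cycle = 11*3.57 + 10.82 = 50.0900 s
rate = 3600/T = 71.8706

71.8706 parts/hour


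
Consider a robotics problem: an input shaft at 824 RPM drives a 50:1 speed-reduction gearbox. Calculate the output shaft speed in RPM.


omega_out = omega_in / N = 824 / 50 = 16.4800

16.4800 RPM


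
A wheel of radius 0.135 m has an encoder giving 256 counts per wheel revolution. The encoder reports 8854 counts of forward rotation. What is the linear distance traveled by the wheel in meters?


revs = 8854/256 = 34.585938
d = revs * 2*pi*r = 34.585938 * 2*pi*0.135 = 29.3368

29.3368 m


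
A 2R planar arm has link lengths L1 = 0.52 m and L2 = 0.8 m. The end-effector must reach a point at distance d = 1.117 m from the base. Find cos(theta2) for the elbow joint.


cos(th2) = (d^2 - L1^2 - L2^2)/(2*L1*L2) = (1.117^2 - 0.52^2 - 0.8^2)/(2*0.52*0.8) = 0.4054

0.4054


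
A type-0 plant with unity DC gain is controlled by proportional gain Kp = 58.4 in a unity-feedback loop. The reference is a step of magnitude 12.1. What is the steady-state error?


e_ss = R/(1 + Kp) = 12.1/(1 + 58.4) = 12.1/59.4000 = 0.2037

0.2037


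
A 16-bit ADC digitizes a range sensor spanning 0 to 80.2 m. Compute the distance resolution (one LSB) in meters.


res = range / 2^n = 80.2/2^16 = 80.2/65536 = 0.0012

0.0012 m


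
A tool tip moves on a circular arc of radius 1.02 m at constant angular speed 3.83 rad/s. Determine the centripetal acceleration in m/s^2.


a_c = omega^2 * r = 3.83^2 * 1.02 = 14.9623

14.9623 m/s^2


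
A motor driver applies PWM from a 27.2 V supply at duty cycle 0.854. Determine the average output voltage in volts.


V_avg = V_supply * D = 27.2*0.854 = 23.2288

23.2288 V


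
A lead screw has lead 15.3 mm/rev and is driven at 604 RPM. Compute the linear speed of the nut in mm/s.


v = lead * (RPM/60) = 15.3*604/60 = 154.0200

154.0200 mm/s


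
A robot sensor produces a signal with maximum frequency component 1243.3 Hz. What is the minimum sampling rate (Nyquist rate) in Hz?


f_s,min = 2*f_max = 2*1243.3 = 2486.6000

2486.6000 Hz


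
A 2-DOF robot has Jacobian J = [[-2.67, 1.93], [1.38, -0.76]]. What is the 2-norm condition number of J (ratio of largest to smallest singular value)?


JJ^T eigenvalues: trace(JJ^T) = 13.3358, det(JJ^T) = det(J)^2 = 0.40220964
s_max^2 = (13.3358 + sqrt(176.23472308))/2 = 13.30557134
s_min^2 = (13.3358 - sqrt(176.23472308))/2 = 0.03022866
kappa = s_max/s_min = sqrt(13.30557134/0.03022866) = 20.9801

20.9801


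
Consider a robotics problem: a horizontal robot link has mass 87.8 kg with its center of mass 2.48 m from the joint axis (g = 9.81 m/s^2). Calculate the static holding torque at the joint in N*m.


tau = m*g*L = 87.8 * 9.81 * 2.48 = 2136.0686

2136.0686 N*m


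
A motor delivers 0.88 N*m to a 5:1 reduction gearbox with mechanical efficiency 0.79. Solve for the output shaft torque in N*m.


tau_out = tau_in * N * eta = 0.88 * 5 * 0.79 = 3.4760

3.4760 N*m


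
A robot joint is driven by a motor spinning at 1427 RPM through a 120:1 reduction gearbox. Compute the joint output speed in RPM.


omega_joint = omega_motor / N = 1427 / 120 = 11.8917

11.8917 RPM


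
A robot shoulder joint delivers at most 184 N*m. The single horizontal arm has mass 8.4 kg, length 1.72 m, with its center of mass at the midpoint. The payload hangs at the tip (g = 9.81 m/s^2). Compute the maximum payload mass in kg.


tau_arm = m_arm*g*(L/2) = 8.4*9.81*1.72/2 = 70.8674 N*m
tau_payload = tau_max - tau_arm = 184 - 70.8674 = 113.1326
m_payload = tau_payload / (g*L) = 113.1326 / (9.81*1.72) = 6.7049

6.7049 kg


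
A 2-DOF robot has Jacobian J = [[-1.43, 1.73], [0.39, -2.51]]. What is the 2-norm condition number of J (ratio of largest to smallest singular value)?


JJ^T eigenvalues: trace(JJ^T) = 11.4900, det(JJ^T) = det(J)^2 = 8.49489316
s_max^2 = (11.4900 + sqrt(98.04052736))/2 = 10.69577083
s_min^2 = (11.4900 - sqrt(98.04052736))/2 = 0.79422917
kappa = s_max/s_min = sqrt(10.69577083/0.79422917) = 3.6697

3.6697


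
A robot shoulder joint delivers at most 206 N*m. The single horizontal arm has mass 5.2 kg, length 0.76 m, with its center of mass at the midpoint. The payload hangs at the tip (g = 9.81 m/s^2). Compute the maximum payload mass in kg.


tau_arm = m_arm*g*(L/2) = 5.2*9.81*0.76/2 = 19.3846 N*m
tau_payload = tau_max - tau_arm = 206 - 19.3846 = 186.6154
m_payload = tau_payload / (g*L) = 186.6154 / (9.81*0.76) = 25.0302

25.0302 kg


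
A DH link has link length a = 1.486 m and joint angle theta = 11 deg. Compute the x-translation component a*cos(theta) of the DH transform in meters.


a*cos(theta) = 1.486*cos(11 deg) = 1.4587

1.4587 m


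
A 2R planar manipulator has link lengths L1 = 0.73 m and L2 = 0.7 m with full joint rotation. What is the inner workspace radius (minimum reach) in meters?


r_min = |L1 - L2| = |0.73 - 0.7| = 0.0300

0.0300 m


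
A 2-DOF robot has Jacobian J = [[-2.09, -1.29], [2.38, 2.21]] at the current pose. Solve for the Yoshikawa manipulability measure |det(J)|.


det(J) = -2.09*2.21 - (-1.29)*(2.38) = -1.5487
|det(J)| = 1.5487

1.5487


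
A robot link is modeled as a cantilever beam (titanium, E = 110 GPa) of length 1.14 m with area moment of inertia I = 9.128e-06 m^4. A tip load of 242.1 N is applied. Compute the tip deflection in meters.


delta = F*L^3/(3*E*I) = 242.1*1.14^3/(3*1.100e+11*9.128e-06)
      = 358.6818024/3012240 = 1.1907e-04

1.1907e-04 m


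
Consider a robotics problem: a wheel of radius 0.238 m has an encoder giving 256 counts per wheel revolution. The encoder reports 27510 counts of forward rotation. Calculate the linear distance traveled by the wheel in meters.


revs = 27510/256 = 107.460938
d = revs * 2*pi*r = 107.460938 * 2*pi*0.238 = 160.6969

160.6969 m


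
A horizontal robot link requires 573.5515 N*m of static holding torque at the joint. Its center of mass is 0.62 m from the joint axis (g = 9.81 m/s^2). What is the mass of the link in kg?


m = tau / (g*L) = 573.5515 / (9.81 * 0.62) = 94.3000

94.3000 kg


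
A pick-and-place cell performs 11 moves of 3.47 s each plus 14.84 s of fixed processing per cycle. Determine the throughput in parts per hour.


T_cycle = 11*3.47 + 14.84 = 53.0100 s
rate = 3600/T = 67.9117

67.9117 parts/hour


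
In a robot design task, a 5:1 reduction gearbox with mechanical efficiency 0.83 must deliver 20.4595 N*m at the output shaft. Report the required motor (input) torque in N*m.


tau_in = tau_out / (N * eta) = 20.4595 / (5 * 0.83) = 4.9300

4.9300 N*m


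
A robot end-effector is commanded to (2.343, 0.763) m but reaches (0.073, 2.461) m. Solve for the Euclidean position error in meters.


dx = 0.073 - (2.343) = -2.2700, dy = 2.461 - (0.763) = 1.6980
err = sqrt(5.152900 + 2.883204) = 2.8348

2.8348 m


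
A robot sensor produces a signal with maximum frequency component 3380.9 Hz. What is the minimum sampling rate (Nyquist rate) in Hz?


f_s,min = 2*f_max = 2*3380.9 = 6761.8000

6761.8000 Hz


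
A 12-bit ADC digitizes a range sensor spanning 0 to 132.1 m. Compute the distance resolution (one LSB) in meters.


res = range / 2^n = 132.1/2^12 = 132.1/4096 = 0.0323

0.0323 m


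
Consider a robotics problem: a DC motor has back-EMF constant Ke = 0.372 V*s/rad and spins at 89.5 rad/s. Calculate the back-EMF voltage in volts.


V_emf = Ke * omega = 0.372*89.5 = 33.2940

33.2940 V


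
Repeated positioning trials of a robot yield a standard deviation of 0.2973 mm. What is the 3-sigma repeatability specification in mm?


repeatability = 3*sigma = 3*0.2973 = 0.8919

0.8919 mm


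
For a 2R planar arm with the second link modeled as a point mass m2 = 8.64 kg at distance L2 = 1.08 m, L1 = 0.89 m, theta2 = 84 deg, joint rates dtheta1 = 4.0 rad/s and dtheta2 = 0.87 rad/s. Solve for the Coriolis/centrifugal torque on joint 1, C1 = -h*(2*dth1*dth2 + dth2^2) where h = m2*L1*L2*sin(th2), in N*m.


h = m2*L1*L2*sin(th2) = 8.64*0.89*1.08*sin(84 deg) = 8.259274
C1 = -h*(2*4.0*0.87 + 0.87^2) = -8.259274*7.7169 = -63.7360

-63.7360 N*m


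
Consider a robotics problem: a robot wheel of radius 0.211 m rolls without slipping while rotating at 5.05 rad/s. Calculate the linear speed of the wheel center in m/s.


v = omega * r = 5.05 * 0.211 = 1.0655

1.0655 m/s


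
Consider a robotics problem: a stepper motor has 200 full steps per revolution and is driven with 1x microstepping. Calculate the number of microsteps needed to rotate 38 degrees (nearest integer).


step_size = 360/(200*1) = 360/200 = 1.800000 deg
n = 38/(360/200) = 38*200/360 = 21.1111 -> 21

21 steps


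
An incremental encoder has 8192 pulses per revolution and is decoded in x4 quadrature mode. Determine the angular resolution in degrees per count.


resolution = 360 / (PPR * 4) = 360 / 32768 = 0.0110

0.0110 degrees


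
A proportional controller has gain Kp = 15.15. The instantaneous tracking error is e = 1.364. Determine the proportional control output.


u_P = Kp * e = 15.15 * 1.364 = 20.6646

20.6646


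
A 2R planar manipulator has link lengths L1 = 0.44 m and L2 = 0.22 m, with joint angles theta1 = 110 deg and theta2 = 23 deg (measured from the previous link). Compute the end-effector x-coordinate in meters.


x = L1*cos(th1) + L2*cos(th1+th2) = 0.44*cos(110 deg) + 0.22*cos(133 deg) = -0.3005

-0.3005 m


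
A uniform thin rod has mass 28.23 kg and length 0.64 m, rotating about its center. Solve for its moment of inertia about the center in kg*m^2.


I = (1/12)*m*L^2 = (1/12)*28.23*0.64^2 = 0.9636

0.9636 kg*m^2


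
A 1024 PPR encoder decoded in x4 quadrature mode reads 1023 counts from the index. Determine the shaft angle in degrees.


angle = counts * 360 / (PPR*4) = 1023 * 360 / 4096 = 89.9121

89.9121 degrees


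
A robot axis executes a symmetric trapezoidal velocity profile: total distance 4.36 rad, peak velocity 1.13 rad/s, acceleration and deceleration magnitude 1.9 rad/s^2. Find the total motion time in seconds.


t_acc = v/a = 1.13/1.9 = 0.594737 s
d_acc = v^2/(2a) = 0.336026 rad (each ramp)
d_cruise = 4.36 - 2*0.336026 = 3.687948 rad
t_cruise = 3.687948/1.13 = 3.263671 s
t_total = 2*0.594737 + 3.263671 = 4.4531

4.4531 s


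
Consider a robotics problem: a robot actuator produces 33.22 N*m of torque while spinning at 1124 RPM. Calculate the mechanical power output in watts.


omega = 1124 * 2*pi/60 = 117.705005 rad/s
P = tau * omega = 33.22 * 117.705005 = 3910.1603

3910.1603 W


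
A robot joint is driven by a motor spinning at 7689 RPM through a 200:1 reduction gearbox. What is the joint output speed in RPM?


omega_joint = omega_motor / N = 7689 / 200 = 38.4450

38.4450 RPM


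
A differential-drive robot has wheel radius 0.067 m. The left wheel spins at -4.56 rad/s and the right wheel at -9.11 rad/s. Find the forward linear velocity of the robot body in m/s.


v = r*(wR + wL)/2 = 0.067*(-9.11 + -4.56)/2 = -0.4579

-0.4579 m/s


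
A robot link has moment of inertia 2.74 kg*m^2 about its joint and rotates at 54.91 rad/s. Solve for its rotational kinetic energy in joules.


KE = (1/2)*I*omega^2 = 0.5*2.74*54.91^2 = 4130.6981

4130.6981 J


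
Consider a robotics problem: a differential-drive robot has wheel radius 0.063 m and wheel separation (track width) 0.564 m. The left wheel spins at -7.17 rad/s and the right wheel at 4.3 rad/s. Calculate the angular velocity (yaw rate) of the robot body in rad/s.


omega = r*(wR - wL)/L = 0.063*(4.3 - (-7.17))/0.564 = 1.2812

1.2812 rad/s


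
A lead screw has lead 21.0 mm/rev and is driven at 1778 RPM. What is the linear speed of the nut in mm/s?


v = lead * (RPM/60) = 21.0*1778/60 = 622.3000

622.3000 mm/s


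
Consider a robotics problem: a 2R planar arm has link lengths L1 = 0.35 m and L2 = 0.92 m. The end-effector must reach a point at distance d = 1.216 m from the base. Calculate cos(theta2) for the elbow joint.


cos(th2) = (d^2 - L1^2 - L2^2)/(2*L1*L2) = (1.216^2 - 0.35^2 - 0.92^2)/(2*0.35*0.92) = 0.7915

0.7915


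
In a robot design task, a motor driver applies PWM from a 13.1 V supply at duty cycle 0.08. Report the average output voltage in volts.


V_avg = V_supply * D = 13.1*0.08 = 1.0480

1.0480 V


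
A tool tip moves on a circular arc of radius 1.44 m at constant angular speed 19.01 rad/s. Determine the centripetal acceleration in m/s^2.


a_c = omega^2 * r = 19.01^2 * 1.44 = 520.3873

520.3873 m/s^2
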